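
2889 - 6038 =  - 3149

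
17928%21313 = 17928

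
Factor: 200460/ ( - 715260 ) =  - 7^( - 1 )*131^( - 1 ) * 257^1 = - 257/917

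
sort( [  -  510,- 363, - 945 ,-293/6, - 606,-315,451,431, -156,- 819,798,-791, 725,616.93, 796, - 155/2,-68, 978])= [ - 945 ,-819,-791,-606 ,-510, - 363, - 315,  -  156, - 155/2,-68, - 293/6,431,451,  616.93,725, 796,798,978]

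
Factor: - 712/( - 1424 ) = 1/2 = 2^( - 1)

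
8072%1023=911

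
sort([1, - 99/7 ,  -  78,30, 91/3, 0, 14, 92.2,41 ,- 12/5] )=[-78, - 99/7, - 12/5, 0, 1, 14, 30, 91/3,41, 92.2]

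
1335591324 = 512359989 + 823231335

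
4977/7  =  711  =  711.00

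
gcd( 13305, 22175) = 4435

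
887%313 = 261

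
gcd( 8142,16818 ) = 6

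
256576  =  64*4009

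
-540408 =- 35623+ - 504785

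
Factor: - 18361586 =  - 2^1 * 1097^1*8369^1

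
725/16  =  45 + 5/16 = 45.31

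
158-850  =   - 692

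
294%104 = 86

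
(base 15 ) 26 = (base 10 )36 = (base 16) 24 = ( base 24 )1c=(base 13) 2a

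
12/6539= 12/6539 = 0.00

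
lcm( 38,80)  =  1520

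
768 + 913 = 1681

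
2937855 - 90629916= - 87692061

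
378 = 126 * 3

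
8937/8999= 8937/8999 = 0.99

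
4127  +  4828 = 8955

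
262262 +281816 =544078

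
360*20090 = 7232400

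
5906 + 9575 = 15481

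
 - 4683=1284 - 5967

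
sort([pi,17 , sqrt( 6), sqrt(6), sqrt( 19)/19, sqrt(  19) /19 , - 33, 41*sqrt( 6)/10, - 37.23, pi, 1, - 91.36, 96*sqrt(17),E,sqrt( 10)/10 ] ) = [ - 91.36, - 37.23, - 33 , sqrt( 19 ) /19,  sqrt(19 )/19, sqrt(10)/10, 1,sqrt( 6),sqrt ( 6),E,pi , pi,41 * sqrt ( 6) /10,17, 96* sqrt( 17) ]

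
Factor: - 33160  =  -2^3 * 5^1*829^1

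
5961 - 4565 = 1396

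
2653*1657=4396021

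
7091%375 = 341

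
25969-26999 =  - 1030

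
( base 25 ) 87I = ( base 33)4PC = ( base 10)5193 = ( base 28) 6hd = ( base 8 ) 12111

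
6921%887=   712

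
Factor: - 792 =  - 2^3*3^2*11^1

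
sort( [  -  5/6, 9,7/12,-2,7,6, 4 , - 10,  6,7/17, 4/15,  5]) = [-10, - 2,  -  5/6, 4/15,  7/17, 7/12, 4, 5,6, 6, 7,9 ]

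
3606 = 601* 6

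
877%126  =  121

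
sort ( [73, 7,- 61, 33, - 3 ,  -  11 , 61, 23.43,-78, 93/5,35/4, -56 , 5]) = [-78, - 61,-56, -11  , - 3,  5,7,35/4,93/5, 23.43, 33,61, 73 ] 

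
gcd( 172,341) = 1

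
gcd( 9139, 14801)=19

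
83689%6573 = 4813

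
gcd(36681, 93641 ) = 1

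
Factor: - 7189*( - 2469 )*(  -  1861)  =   - 3^1*7^1*13^1*79^1 * 823^1*1861^1 =- 33032081901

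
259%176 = 83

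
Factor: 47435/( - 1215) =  - 9487/243 = - 3^ ( - 5 )*53^1*179^1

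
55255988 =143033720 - 87777732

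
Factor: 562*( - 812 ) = - 2^3*7^1 * 29^1*281^1 = - 456344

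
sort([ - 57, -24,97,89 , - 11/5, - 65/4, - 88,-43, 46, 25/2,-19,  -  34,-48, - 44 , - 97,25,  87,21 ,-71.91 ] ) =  [ - 97, - 88, - 71.91, -57, - 48,  -  44,-43 , - 34,  -  24,  -  19, - 65/4, - 11/5, 25/2,  21,25,46,87, 89 , 97]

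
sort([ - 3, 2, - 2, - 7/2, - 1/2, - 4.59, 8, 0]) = [  -  4.59  , - 7/2, - 3, - 2, - 1/2, 0, 2,8 ]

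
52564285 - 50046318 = 2517967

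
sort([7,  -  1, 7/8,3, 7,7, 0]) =[ - 1 , 0,7/8,3, 7 , 7, 7 ]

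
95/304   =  5/16  =  0.31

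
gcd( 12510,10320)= 30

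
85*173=14705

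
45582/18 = 7597/3 = 2532.33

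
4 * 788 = 3152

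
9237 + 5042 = 14279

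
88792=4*22198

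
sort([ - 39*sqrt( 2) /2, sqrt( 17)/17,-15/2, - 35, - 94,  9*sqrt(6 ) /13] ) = [ - 94, - 35, - 39*sqrt( 2)/2, - 15/2,  sqrt(17 )/17 , 9*sqrt( 6 ) /13]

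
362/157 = 2+48/157 = 2.31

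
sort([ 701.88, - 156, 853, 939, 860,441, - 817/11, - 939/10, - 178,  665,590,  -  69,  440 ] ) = [ - 178 , - 156, - 939/10, - 817/11, - 69,440,441,590,665, 701.88,853,860,939 ] 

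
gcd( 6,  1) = 1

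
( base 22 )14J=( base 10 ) 591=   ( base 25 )NG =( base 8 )1117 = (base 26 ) MJ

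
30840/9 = 3426 + 2/3 =3426.67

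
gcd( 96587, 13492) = 1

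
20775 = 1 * 20775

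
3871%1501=869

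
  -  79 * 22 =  - 1738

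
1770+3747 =5517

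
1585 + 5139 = 6724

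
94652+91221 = 185873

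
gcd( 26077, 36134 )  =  89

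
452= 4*113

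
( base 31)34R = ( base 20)7be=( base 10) 3034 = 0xbda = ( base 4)233122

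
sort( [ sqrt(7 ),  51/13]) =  [ sqrt (7 ) , 51/13]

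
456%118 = 102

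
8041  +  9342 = 17383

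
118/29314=59/14657 =0.00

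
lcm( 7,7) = 7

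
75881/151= 502 + 79/151 = 502.52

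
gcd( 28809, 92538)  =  873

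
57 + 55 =112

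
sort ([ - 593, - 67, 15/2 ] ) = [ - 593, - 67,15/2 ]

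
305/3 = 305/3 = 101.67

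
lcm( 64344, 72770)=6112680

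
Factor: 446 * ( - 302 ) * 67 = -2^2*67^1*151^1*223^1= - 9024364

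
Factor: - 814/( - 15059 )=2/37 = 2^1 * 37^(-1) 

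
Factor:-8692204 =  - 2^2* 2173051^1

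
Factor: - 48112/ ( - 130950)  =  2^3*3^ ( - 3)*5^(-2)*31^1  =  248/675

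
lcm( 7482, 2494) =7482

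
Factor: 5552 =2^4*347^1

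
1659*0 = 0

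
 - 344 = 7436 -7780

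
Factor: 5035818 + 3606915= 3^1*11^1*23^1 * 59^1*193^1 = 8642733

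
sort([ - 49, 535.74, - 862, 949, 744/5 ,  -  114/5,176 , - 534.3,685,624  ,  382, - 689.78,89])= [  -  862  , - 689.78 ,  -  534.3,  -  49,-114/5,89,744/5,176, 382, 535.74 , 624,685  ,  949] 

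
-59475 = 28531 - 88006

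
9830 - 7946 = 1884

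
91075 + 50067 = 141142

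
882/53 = 16+ 34/53 = 16.64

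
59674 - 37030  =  22644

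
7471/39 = 191+22/39 = 191.56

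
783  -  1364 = -581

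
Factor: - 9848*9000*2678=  - 237356496000  =  - 2^7*3^2*5^3 * 13^1*103^1*1231^1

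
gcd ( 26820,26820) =26820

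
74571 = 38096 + 36475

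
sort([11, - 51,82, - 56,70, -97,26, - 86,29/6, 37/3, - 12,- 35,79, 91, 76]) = [ - 97, - 86, - 56, - 51, - 35, - 12, 29/6,11, 37/3,26, 70,76,79,82,91 ]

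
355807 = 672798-316991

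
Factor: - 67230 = - 2^1*3^4*5^1*83^1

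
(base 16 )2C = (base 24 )1K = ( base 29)1F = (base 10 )44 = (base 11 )40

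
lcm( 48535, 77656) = 388280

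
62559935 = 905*69127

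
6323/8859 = 6323/8859  =  0.71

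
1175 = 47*25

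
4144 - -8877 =13021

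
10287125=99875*103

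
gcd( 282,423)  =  141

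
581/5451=581/5451 = 0.11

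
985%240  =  25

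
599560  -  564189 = 35371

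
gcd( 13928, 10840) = 8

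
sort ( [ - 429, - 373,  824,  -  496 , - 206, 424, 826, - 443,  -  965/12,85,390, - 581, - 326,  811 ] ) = [ - 581,  -  496, - 443, - 429,-373, - 326, - 206, - 965/12, 85, 390 , 424,  811,824,826 ] 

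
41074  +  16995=58069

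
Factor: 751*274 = 205774 = 2^1 * 137^1*751^1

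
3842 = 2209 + 1633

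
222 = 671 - 449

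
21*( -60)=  - 1260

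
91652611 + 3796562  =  95449173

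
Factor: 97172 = 2^2*17^1*1429^1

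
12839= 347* 37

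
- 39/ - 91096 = 39/91096 =0.00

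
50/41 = 50/41 = 1.22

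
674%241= 192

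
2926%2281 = 645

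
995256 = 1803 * 552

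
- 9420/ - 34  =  4710/17 = 277.06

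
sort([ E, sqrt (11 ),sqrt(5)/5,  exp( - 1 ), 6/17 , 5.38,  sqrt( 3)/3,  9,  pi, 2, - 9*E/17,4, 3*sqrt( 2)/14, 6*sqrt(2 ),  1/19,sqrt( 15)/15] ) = [ - 9*E/17, 1/19,sqrt( 15 ) /15,3*sqrt(2)/14,6/17,exp(-1),sqrt( 5) /5,  sqrt (3)/3,2,E, pi,sqrt( 11 ),  4  ,  5.38, 6*sqrt( 2),9 ] 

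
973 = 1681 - 708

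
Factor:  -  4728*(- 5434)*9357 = 240399594864  =  2^4 * 3^2*11^1*13^1*19^1*197^1*3119^1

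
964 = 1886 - 922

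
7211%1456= 1387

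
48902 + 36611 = 85513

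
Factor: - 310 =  - 2^1*5^1*31^1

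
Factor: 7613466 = 2^1*3^1 * 7^1*181273^1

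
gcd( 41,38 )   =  1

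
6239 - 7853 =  - 1614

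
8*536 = 4288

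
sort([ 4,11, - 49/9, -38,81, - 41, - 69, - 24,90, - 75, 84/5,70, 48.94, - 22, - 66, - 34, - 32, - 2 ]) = [ - 75,- 69, - 66, - 41, - 38, - 34, - 32, - 24, - 22, - 49/9, - 2, 4,11,84/5,  48.94, 70, 81,90 ] 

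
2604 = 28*93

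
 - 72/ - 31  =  2 + 10/31   =  2.32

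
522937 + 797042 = 1319979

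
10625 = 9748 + 877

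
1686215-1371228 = 314987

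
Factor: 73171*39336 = 2^3*3^1*7^1 * 11^1*149^1*10453^1 = 2878254456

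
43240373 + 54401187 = 97641560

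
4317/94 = 4317/94 = 45.93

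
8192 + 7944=16136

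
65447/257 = 254+169/257= 254.66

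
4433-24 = 4409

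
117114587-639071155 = -521956568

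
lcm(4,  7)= 28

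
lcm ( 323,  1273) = 21641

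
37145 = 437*85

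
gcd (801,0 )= 801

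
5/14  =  5/14 = 0.36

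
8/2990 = 4/1495 = 0.00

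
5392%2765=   2627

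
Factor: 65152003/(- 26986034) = - 2^( -1)*7^1 * 61^(-1)*199^1 *46771^1*221197^ ( - 1) 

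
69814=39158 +30656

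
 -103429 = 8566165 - 8669594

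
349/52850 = 349/52850 = 0.01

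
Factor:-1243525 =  -5^2 * 49741^1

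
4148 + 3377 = 7525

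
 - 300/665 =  -60/133 = - 0.45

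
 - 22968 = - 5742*4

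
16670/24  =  8335/12= 694.58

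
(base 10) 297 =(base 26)BB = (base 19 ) FC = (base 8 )451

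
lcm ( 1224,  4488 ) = 13464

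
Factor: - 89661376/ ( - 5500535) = 2^6*5^(-1)*7^2*173^( - 1 ) * 6359^( - 1)*28591^1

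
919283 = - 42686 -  - 961969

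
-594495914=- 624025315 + 29529401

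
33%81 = 33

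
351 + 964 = 1315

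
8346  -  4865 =3481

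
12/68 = 3/17 = 0.18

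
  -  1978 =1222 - 3200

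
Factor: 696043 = 31^1*22453^1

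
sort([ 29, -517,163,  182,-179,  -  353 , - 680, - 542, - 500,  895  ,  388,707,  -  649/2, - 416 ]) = [ - 680,-542, - 517,-500, - 416, - 353 , - 649/2, -179,29, 163,182, 388, 707, 895 ]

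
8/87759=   8/87759 = 0.00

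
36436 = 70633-34197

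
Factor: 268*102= 2^3*3^1*17^1* 67^1 = 27336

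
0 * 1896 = 0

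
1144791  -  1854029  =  -709238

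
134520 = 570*236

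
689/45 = 689/45 = 15.31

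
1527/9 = 509/3 = 169.67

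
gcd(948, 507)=3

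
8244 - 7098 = 1146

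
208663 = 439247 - 230584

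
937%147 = 55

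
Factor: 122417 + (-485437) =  - 2^2 * 5^1*7^1 * 2593^1 = - 363020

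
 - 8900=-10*890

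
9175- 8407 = 768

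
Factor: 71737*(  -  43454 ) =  - 2^1*23^1 * 3119^1  *21727^1=- 3117259598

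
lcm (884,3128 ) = 40664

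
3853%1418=1017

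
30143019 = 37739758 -7596739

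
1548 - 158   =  1390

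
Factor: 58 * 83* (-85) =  - 2^1*5^1*17^1*29^1*83^1 =- 409190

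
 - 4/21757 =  - 1+21753/21757 = - 0.00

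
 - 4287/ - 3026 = 4287/3026 = 1.42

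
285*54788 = 15614580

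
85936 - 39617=46319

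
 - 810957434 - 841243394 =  - 1652200828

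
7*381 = 2667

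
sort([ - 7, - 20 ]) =[-20, - 7 ] 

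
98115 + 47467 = 145582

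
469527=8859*53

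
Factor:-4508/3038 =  - 46/31 = -2^1*23^1*  31^( - 1)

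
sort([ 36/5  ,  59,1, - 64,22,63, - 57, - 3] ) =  [ - 64, - 57, - 3, 1, 36/5,22, 59, 63] 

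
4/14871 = 4/14871=0.00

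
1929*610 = 1176690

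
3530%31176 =3530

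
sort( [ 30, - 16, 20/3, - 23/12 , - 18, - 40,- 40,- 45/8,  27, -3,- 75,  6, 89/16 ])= [-75  , - 40, -40,-18,  -  16, - 45/8,- 3,- 23/12,89/16,6,20/3 , 27, 30 ]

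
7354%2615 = 2124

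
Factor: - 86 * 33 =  - 2838  =  - 2^1*3^1*11^1*43^1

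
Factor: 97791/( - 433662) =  - 32597/144554 = - 2^( -1 )*37^1*881^1*72277^( - 1 )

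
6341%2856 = 629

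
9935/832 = 9935/832 = 11.94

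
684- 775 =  - 91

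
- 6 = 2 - 8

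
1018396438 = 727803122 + 290593316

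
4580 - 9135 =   -  4555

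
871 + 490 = 1361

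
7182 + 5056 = 12238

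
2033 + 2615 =4648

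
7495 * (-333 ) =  - 2495835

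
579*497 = 287763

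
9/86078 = 9/86078 = 0.00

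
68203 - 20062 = 48141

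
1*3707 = 3707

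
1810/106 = 17 + 4/53 = 17.08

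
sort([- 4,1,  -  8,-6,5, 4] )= [  -  8,  -  6, - 4, 1, 4, 5] 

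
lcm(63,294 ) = 882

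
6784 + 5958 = 12742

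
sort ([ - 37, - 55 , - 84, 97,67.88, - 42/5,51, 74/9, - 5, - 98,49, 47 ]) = [ - 98  ,-84, - 55, - 37, - 42/5, - 5,  74/9, 47,49,51, 67.88, 97]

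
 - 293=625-918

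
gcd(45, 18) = 9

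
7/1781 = 7/1781=0.00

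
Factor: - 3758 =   -  2^1 * 1879^1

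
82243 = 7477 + 74766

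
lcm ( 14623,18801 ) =131607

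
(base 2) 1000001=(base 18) 3B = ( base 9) 72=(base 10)65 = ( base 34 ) 1V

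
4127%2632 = 1495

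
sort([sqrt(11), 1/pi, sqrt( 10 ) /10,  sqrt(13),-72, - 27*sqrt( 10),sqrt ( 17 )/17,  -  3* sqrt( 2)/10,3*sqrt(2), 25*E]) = [-27*sqrt (10),-72,  -  3*sqrt(2) /10, sqrt( 17)/17, sqrt(10)/10,1/pi,sqrt(11), sqrt(13), 3*sqrt( 2 ), 25*E ] 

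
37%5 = 2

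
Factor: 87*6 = 2^1*3^2*29^1 = 522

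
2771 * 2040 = 5652840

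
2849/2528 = 2849/2528 = 1.13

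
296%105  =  86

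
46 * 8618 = 396428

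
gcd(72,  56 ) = 8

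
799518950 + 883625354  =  1683144304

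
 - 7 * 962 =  - 6734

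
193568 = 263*736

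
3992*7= 27944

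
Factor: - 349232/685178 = -184/361 = -2^3*19^(  -  2 )*23^1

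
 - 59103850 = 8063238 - 67167088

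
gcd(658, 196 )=14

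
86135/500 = 17227/100 = 172.27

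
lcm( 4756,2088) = 85608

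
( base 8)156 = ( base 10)110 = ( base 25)4A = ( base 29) 3n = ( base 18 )62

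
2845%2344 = 501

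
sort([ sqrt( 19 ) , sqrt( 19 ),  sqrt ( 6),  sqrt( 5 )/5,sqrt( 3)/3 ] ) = [sqrt( 5)/5, sqrt(3)/3,sqrt( 6), sqrt( 19 ), sqrt (19 )]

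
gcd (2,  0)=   2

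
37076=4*9269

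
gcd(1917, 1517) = 1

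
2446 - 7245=-4799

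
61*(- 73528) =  - 4485208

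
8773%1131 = 856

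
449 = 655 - 206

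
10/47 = 10/47  =  0.21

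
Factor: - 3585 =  - 3^1*5^1*239^1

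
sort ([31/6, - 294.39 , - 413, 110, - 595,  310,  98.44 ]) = [ - 595, - 413, - 294.39, 31/6,  98.44,110, 310 ] 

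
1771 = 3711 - 1940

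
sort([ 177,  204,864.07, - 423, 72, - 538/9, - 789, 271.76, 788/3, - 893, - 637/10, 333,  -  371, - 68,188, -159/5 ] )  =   [  -  893 , - 789, - 423, - 371, - 68, - 637/10,-538/9,-159/5, 72, 177,  188 , 204, 788/3, 271.76, 333, 864.07]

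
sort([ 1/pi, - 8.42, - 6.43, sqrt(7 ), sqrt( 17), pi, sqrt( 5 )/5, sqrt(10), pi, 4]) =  [-8.42, - 6.43,  1/pi, sqrt( 5 ) /5,sqrt( 7 ), pi, pi, sqrt(10), 4, sqrt ( 17) ] 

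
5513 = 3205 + 2308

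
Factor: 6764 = 2^2*19^1*89^1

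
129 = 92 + 37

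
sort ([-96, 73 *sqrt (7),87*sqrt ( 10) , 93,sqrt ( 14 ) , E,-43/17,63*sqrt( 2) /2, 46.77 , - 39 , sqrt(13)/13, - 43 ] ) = [-96,-43 ,-39, - 43/17,  sqrt(13 )/13 , E,sqrt( 14), 63 *sqrt( 2) /2, 46.77 , 93,  73 * sqrt(7 ), 87*sqrt( 10 ) ] 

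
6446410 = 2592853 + 3853557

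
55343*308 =17045644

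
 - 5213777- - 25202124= 19988347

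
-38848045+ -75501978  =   - 114350023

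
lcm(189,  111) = 6993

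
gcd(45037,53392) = 1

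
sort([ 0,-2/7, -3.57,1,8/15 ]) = [ - 3.57, - 2/7 , 0,8/15,1 ] 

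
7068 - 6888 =180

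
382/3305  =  382/3305= 0.12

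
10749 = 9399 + 1350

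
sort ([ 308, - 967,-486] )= [  -  967, - 486,308]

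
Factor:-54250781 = -13^1 * 499^1*8363^1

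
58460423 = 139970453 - 81510030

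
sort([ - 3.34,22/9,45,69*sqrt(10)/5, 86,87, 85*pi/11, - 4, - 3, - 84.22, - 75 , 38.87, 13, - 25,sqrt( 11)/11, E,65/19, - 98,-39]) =[ - 98,  -  84.22, - 75, - 39 , - 25,- 4  , - 3.34, - 3,  sqrt( 11 )/11,22/9,  E,65/19,13, 85 * pi/11,38.87,  69 * sqrt( 10)/5  ,  45,86,87]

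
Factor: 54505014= 2^1 * 3^1*109^1*83341^1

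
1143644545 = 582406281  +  561238264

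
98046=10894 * 9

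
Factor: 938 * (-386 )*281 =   -  2^2*7^1*67^1 * 193^1*281^1 = - 101741108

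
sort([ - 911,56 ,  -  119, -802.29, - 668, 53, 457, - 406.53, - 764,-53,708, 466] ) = [  -  911,-802.29, - 764, - 668,-406.53,- 119, - 53, 53,56,457, 466, 708]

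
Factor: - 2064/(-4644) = 2^2 *3^(  -  2 ) = 4/9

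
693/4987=693/4987 =0.14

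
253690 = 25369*10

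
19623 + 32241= 51864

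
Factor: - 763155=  - 3^3*5^1*5653^1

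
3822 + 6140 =9962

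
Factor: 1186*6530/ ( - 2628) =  - 1936145/657 = - 3^ ( - 2 ) *5^1*73^ ( - 1 ) * 593^1* 653^1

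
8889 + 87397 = 96286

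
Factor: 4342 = 2^1*13^1*167^1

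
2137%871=395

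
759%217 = 108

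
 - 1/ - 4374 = 1/4374 = 0.00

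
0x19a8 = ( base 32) 6D8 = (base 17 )15C6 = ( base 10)6568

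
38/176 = 19/88 = 0.22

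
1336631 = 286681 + 1049950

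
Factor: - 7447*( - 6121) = 45583087 =11^1 *677^1*6121^1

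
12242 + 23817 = 36059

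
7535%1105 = 905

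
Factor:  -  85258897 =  -31^1*2750287^1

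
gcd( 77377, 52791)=1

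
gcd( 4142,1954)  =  2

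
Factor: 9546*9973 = 2^1*3^1*37^1*43^1*9973^1 = 95202258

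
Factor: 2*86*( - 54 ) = -9288 = -  2^3*3^3* 43^1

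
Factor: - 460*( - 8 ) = 2^5 * 5^1*23^1= 3680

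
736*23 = 16928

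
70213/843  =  83 + 244/843 = 83.29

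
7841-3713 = 4128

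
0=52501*0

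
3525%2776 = 749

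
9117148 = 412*22129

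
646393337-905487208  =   - 259093871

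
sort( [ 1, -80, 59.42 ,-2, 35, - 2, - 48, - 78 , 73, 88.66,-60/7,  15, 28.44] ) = [-80, - 78 , -48, - 60/7,- 2, - 2,1, 15 , 28.44, 35,59.42 , 73, 88.66]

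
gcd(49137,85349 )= 11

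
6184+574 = 6758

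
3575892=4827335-1251443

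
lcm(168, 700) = 4200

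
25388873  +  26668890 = 52057763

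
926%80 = 46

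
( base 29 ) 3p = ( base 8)160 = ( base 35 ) 37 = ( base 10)112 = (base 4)1300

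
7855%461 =18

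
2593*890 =2307770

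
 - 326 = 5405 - 5731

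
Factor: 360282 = 2^1* 3^1*13^1 *31^1 * 149^1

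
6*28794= 172764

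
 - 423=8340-8763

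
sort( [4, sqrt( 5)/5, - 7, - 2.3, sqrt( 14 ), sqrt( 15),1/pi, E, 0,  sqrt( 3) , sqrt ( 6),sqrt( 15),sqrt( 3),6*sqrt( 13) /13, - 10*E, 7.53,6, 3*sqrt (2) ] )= [ - 10*E,-7, - 2.3,  0, 1/pi, sqrt( 5 )/5,6 * sqrt( 13)/13, sqrt ( 3), sqrt ( 3 ), sqrt(6), E,sqrt( 14) , sqrt( 15),sqrt( 15), 4, 3*sqrt( 2), 6,7.53 ] 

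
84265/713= 118 + 131/713 = 118.18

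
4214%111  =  107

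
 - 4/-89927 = 4/89927 = 0.00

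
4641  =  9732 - 5091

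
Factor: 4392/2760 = 183/115 = 3^1*5^ ( - 1 )*23^ ( - 1 ) * 61^1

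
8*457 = 3656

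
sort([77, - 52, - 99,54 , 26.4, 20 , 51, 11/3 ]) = [ - 99,-52, 11/3,20, 26.4,51, 54,  77]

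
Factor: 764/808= 2^( - 1)*101^( - 1 )  *191^1 = 191/202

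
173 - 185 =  - 12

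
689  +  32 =721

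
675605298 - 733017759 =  - 57412461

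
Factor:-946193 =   -  946193^1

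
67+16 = 83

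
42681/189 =14227/63 = 225.83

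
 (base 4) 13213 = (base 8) 747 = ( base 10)487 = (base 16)1e7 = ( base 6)2131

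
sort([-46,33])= [ - 46,33 ]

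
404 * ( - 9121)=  - 3684884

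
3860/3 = 3860/3 = 1286.67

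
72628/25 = 72628/25 =2905.12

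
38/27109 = 38/27109 = 0.00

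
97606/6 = 16267 + 2/3 = 16267.67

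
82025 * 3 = 246075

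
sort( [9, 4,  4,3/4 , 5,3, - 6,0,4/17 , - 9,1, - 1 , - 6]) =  [ - 9,-6, - 6, - 1,0,4/17, 3/4,1,3, 4,4,  5,9]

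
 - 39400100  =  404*(-97525)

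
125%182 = 125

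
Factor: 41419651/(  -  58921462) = -2^(  -  1)*7^4*13^1 *1327^1*29460731^ ( - 1)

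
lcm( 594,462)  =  4158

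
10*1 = 10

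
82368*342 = 28169856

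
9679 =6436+3243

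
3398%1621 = 156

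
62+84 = 146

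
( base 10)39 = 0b100111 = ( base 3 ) 1110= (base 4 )213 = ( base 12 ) 33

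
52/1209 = 4/93= 0.04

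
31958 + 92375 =124333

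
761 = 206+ 555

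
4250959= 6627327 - 2376368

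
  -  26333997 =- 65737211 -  - 39403214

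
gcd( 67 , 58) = 1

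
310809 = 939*331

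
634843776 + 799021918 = 1433865694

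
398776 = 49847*8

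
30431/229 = 30431/229 = 132.89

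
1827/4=1827/4=456.75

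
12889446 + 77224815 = 90114261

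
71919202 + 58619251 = 130538453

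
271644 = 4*67911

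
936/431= 2 + 74/431=2.17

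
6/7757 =6/7757 = 0.00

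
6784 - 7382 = - 598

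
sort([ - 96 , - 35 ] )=[ - 96, - 35]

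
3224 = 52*62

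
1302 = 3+1299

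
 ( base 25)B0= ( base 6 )1135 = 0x113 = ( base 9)335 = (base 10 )275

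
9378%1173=1167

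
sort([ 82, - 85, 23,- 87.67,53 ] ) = [ - 87.67, - 85 , 23,53,82]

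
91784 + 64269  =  156053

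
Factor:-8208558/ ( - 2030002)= 4104279/1015001 = 3^2*13^(-1 )*73^1*163^( - 1 )*479^ ( -1) * 6247^1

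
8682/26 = 4341/13 = 333.92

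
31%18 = 13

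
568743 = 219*2597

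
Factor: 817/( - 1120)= - 2^( - 5 )* 5^( - 1) * 7^( - 1 )*19^1 * 43^1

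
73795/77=73795/77=958.38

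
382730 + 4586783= 4969513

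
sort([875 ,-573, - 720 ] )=[- 720,-573,875 ] 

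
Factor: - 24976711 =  - 24976711^1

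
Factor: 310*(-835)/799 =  - 258850/799 = - 2^1 * 5^2*17^( - 1)*31^1*47^( - 1 )*167^1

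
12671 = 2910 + 9761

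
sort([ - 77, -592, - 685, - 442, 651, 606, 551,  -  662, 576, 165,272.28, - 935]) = [ - 935, - 685 , - 662, - 592, -442,-77,165 , 272.28, 551,576,606, 651]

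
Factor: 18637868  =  2^2*167^1  *  27901^1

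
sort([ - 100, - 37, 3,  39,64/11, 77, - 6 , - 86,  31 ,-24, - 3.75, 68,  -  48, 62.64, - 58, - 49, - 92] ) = [ -100, - 92, - 86, - 58, - 49,-48, - 37, - 24, - 6, - 3.75,3,64/11,31, 39, 62.64,68,77] 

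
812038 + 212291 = 1024329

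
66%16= 2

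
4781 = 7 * 683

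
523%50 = 23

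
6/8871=2/2957 = 0.00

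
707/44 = 16  +  3/44  =  16.07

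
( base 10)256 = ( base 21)c4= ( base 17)f1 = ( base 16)100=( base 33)7P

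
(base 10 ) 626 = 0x272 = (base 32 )JI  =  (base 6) 2522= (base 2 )1001110010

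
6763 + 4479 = 11242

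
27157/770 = 27157/770 = 35.27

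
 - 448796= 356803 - 805599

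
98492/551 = 98492/551 = 178.75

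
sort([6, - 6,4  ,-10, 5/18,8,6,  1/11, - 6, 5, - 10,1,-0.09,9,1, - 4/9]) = [ - 10,-10, - 6,  -  6, - 4/9 , - 0.09,1/11 , 5/18, 1,1,4,5, 6,  6,8, 9 ]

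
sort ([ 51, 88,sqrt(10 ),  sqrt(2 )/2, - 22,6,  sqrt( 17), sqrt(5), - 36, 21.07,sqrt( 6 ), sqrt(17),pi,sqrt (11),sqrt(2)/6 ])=[ - 36,-22, sqrt(2)/6,sqrt(2 ) /2,sqrt(5 ),sqrt( 6),  pi,  sqrt (10 ),sqrt( 11),sqrt(17),sqrt( 17 ),6,  21.07 , 51,88 ] 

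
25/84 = 25/84= 0.30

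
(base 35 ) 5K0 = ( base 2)1101010101001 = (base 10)6825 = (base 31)735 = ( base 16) 1AA9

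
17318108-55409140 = - 38091032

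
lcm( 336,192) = 1344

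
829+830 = 1659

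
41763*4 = 167052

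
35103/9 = 3900 + 1/3 = 3900.33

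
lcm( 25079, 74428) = 2307268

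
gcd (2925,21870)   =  45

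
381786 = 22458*17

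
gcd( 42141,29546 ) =11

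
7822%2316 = 874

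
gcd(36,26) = 2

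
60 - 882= - 822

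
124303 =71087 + 53216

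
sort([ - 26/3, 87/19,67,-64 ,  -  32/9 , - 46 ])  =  [ - 64, - 46,-26/3,-32/9, 87/19, 67]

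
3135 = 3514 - 379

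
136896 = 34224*4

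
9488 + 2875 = 12363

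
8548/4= 2137= 2137.00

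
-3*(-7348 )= 22044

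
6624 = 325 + 6299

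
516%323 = 193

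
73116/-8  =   - 9140 + 1/2 =- 9139.50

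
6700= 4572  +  2128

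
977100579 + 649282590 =1626383169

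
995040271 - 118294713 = 876745558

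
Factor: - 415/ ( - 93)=3^(-1 ) * 5^1 * 31^( - 1 )*83^1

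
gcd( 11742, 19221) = 3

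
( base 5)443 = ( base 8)173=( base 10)123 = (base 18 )6f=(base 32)3r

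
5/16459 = 5/16459 = 0.00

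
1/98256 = 1/98256=0.00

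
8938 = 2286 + 6652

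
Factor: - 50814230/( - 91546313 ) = 2^1  *  5^1*19^(-1)*139^2*263^1*379^ ( -1)*12713^( - 1 ) 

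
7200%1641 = 636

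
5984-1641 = 4343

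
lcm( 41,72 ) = 2952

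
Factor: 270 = 2^1*3^3*5^1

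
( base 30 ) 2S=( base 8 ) 130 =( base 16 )58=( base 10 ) 88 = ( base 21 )44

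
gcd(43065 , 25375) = 145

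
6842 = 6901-59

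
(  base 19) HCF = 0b1100011101100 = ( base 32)67c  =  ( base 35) 57A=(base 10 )6380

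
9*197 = 1773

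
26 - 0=26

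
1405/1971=1405/1971 = 0.71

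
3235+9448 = 12683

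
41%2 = 1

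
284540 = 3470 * 82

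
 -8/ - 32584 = 1/4073 = 0.00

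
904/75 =12 + 4/75 = 12.05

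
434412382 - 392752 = 434019630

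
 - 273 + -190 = -463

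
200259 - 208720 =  - 8461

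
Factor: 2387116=2^2*596779^1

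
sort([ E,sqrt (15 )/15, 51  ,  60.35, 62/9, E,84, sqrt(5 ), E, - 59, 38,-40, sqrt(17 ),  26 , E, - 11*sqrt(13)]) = [ - 59, - 40, - 11*sqrt( 13 ),sqrt( 15 )/15, sqrt(5), E,E,E, E,sqrt( 17), 62/9 , 26,  38,51,  60.35,84] 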